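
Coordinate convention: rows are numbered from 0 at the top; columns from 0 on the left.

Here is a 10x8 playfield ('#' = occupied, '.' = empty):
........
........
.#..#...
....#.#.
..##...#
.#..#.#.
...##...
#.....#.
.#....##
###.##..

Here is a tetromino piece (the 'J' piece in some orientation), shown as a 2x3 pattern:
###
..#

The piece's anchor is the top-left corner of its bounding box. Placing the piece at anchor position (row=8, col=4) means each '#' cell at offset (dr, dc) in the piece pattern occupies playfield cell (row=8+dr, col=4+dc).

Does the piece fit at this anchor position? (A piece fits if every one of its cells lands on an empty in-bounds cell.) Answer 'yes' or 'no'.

Check each piece cell at anchor (8, 4):
  offset (0,0) -> (8,4): empty -> OK
  offset (0,1) -> (8,5): empty -> OK
  offset (0,2) -> (8,6): occupied ('#') -> FAIL
  offset (1,2) -> (9,6): empty -> OK
All cells valid: no

Answer: no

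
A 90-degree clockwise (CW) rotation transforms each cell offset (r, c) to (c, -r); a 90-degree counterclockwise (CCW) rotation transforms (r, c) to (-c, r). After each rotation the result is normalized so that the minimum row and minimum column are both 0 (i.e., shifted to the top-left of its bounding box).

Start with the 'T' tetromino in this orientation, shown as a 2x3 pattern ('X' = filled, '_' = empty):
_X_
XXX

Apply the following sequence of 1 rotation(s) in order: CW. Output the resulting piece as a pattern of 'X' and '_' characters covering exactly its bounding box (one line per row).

Answer: X_
XX
X_

Derivation:
Start:
_X_
XXX
After rotation 1 (CW):
X_
XX
X_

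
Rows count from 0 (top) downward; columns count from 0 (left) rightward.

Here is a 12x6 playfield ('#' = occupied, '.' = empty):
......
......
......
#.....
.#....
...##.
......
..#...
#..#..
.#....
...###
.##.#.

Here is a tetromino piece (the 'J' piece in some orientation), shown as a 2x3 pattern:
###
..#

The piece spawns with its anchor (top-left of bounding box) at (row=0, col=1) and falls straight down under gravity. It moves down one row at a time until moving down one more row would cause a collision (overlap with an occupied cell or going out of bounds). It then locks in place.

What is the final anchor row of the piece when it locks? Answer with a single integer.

Answer: 3

Derivation:
Spawn at (row=0, col=1). Try each row:
  row 0: fits
  row 1: fits
  row 2: fits
  row 3: fits
  row 4: blocked -> lock at row 3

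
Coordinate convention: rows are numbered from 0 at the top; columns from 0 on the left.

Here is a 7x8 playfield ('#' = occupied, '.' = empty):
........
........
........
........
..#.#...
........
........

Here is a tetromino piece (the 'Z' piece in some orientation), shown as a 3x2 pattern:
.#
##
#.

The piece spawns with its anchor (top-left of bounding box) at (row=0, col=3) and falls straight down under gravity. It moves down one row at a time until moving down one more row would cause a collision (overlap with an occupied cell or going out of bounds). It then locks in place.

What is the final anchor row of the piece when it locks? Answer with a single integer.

Answer: 2

Derivation:
Spawn at (row=0, col=3). Try each row:
  row 0: fits
  row 1: fits
  row 2: fits
  row 3: blocked -> lock at row 2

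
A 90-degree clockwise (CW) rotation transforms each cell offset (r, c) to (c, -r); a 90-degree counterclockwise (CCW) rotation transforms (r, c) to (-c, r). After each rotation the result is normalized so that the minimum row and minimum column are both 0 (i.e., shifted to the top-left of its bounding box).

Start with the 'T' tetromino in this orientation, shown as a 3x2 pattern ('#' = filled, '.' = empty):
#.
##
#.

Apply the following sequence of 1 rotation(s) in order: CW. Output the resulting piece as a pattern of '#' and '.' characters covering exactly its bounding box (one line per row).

Answer: ###
.#.

Derivation:
Start:
#.
##
#.
After rotation 1 (CW):
###
.#.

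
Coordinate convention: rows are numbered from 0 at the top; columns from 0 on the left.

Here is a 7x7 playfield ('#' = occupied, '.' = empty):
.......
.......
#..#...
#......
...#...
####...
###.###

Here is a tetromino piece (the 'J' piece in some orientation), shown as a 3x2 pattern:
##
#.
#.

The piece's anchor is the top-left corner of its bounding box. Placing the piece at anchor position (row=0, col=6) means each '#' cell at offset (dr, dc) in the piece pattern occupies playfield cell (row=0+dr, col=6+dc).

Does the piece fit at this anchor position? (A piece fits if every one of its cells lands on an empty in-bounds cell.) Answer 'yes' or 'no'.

Answer: no

Derivation:
Check each piece cell at anchor (0, 6):
  offset (0,0) -> (0,6): empty -> OK
  offset (0,1) -> (0,7): out of bounds -> FAIL
  offset (1,0) -> (1,6): empty -> OK
  offset (2,0) -> (2,6): empty -> OK
All cells valid: no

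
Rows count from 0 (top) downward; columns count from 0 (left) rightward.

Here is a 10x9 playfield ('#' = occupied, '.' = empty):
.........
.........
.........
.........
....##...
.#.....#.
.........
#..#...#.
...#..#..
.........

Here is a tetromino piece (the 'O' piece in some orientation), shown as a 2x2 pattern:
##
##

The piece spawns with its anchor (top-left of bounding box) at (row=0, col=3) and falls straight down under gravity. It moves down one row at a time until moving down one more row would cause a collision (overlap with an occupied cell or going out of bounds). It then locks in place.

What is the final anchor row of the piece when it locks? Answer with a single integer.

Spawn at (row=0, col=3). Try each row:
  row 0: fits
  row 1: fits
  row 2: fits
  row 3: blocked -> lock at row 2

Answer: 2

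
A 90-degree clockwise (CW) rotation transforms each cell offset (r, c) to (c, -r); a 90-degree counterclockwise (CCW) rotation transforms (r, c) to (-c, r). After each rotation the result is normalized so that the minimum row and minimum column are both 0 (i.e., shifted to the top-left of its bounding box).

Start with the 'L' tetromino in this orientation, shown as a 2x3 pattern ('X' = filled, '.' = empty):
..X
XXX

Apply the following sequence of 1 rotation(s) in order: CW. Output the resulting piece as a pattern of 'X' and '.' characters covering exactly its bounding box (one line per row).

Answer: X.
X.
XX

Derivation:
Start:
..X
XXX
After rotation 1 (CW):
X.
X.
XX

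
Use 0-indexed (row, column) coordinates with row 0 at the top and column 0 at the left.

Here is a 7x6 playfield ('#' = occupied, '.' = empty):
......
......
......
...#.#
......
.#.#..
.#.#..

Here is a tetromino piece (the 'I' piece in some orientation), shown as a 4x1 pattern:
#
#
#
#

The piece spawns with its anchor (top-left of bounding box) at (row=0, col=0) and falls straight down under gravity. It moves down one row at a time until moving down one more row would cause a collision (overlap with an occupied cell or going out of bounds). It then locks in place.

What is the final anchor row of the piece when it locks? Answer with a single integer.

Spawn at (row=0, col=0). Try each row:
  row 0: fits
  row 1: fits
  row 2: fits
  row 3: fits
  row 4: blocked -> lock at row 3

Answer: 3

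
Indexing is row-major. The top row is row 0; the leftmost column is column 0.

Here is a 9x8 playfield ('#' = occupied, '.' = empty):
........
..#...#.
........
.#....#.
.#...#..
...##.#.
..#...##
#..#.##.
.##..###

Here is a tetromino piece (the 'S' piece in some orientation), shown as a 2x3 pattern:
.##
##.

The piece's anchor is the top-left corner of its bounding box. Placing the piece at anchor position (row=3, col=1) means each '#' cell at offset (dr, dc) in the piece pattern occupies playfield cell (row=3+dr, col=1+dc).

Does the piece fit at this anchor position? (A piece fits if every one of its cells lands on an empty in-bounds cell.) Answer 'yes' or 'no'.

Answer: no

Derivation:
Check each piece cell at anchor (3, 1):
  offset (0,1) -> (3,2): empty -> OK
  offset (0,2) -> (3,3): empty -> OK
  offset (1,0) -> (4,1): occupied ('#') -> FAIL
  offset (1,1) -> (4,2): empty -> OK
All cells valid: no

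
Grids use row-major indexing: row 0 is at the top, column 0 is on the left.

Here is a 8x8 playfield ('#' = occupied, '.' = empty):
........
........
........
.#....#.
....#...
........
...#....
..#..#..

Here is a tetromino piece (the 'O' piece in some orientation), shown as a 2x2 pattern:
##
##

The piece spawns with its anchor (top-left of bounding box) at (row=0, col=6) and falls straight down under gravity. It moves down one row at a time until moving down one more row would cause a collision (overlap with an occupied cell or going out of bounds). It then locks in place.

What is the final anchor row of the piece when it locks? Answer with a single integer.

Spawn at (row=0, col=6). Try each row:
  row 0: fits
  row 1: fits
  row 2: blocked -> lock at row 1

Answer: 1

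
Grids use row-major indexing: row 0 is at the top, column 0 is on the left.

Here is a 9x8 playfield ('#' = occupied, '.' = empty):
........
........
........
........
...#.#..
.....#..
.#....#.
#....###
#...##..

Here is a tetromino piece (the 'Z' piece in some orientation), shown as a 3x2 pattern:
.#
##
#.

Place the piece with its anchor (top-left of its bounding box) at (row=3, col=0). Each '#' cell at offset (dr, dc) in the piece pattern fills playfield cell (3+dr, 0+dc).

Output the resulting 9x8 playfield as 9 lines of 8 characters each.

Fill (3+0,0+1) = (3,1)
Fill (3+1,0+0) = (4,0)
Fill (3+1,0+1) = (4,1)
Fill (3+2,0+0) = (5,0)

Answer: ........
........
........
.#......
##.#.#..
#....#..
.#....#.
#....###
#...##..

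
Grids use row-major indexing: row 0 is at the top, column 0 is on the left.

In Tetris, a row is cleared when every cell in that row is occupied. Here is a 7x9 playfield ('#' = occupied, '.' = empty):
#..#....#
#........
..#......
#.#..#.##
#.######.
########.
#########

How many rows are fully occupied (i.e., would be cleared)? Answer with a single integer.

Answer: 1

Derivation:
Check each row:
  row 0: 6 empty cells -> not full
  row 1: 8 empty cells -> not full
  row 2: 8 empty cells -> not full
  row 3: 4 empty cells -> not full
  row 4: 2 empty cells -> not full
  row 5: 1 empty cell -> not full
  row 6: 0 empty cells -> FULL (clear)
Total rows cleared: 1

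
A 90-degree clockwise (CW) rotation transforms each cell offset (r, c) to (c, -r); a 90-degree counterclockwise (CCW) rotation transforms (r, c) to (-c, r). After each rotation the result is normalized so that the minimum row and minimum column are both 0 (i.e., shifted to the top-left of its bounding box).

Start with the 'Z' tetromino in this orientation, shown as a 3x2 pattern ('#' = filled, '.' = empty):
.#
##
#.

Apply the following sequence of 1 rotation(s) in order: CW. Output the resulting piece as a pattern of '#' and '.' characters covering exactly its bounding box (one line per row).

Start:
.#
##
#.
After rotation 1 (CW):
##.
.##

Answer: ##.
.##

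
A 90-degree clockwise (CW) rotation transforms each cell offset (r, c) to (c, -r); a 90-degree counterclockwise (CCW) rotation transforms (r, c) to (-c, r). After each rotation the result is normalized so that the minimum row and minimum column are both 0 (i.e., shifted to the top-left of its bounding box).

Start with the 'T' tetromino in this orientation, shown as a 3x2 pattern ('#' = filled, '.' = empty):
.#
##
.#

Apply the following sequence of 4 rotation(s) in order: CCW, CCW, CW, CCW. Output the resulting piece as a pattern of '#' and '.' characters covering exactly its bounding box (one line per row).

Start:
.#
##
.#
After rotation 1 (CCW):
###
.#.
After rotation 2 (CCW):
#.
##
#.
After rotation 3 (CW):
###
.#.
After rotation 4 (CCW):
#.
##
#.

Answer: #.
##
#.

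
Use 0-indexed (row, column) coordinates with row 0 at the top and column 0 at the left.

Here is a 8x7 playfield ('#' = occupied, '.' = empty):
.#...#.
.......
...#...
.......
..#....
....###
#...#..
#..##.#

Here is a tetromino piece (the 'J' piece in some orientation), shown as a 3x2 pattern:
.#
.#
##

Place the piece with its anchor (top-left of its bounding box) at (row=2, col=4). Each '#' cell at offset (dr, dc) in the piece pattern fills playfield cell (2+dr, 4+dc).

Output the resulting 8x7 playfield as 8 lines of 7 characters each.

Answer: .#...#.
.......
...#.#.
.....#.
..#.##.
....###
#...#..
#..##.#

Derivation:
Fill (2+0,4+1) = (2,5)
Fill (2+1,4+1) = (3,5)
Fill (2+2,4+0) = (4,4)
Fill (2+2,4+1) = (4,5)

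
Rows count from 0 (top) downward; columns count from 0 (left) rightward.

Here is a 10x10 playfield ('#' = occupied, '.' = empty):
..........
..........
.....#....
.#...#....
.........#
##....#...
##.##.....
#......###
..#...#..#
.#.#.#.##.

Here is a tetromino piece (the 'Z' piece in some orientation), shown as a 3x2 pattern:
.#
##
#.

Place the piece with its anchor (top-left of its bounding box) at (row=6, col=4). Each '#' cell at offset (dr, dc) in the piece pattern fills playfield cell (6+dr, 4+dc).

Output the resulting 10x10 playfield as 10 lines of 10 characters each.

Answer: ..........
..........
.....#....
.#...#....
.........#
##....#...
##.###....
#...##.###
..#.#.#..#
.#.#.#.##.

Derivation:
Fill (6+0,4+1) = (6,5)
Fill (6+1,4+0) = (7,4)
Fill (6+1,4+1) = (7,5)
Fill (6+2,4+0) = (8,4)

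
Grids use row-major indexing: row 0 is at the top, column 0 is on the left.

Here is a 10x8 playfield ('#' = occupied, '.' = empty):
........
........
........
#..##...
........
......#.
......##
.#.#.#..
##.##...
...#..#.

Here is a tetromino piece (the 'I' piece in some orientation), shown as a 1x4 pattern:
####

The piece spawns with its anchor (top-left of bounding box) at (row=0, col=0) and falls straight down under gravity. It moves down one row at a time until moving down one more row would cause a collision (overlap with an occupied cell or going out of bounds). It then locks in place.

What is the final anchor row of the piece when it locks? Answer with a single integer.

Answer: 2

Derivation:
Spawn at (row=0, col=0). Try each row:
  row 0: fits
  row 1: fits
  row 2: fits
  row 3: blocked -> lock at row 2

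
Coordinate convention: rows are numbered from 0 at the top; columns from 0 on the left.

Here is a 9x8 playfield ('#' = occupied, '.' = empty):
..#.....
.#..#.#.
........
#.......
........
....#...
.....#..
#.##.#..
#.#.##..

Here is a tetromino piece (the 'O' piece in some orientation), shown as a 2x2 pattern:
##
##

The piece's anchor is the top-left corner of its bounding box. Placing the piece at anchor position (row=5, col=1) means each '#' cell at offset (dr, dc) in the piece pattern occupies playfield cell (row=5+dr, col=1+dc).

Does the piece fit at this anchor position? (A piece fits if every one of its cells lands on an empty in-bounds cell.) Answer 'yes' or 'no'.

Answer: yes

Derivation:
Check each piece cell at anchor (5, 1):
  offset (0,0) -> (5,1): empty -> OK
  offset (0,1) -> (5,2): empty -> OK
  offset (1,0) -> (6,1): empty -> OK
  offset (1,1) -> (6,2): empty -> OK
All cells valid: yes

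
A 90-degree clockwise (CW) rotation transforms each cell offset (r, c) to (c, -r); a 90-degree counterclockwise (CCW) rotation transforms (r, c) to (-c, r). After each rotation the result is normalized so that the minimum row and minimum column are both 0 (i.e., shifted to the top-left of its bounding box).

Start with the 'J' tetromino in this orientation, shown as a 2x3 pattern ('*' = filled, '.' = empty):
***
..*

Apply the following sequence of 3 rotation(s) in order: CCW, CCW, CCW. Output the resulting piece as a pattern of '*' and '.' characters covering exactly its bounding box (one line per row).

Answer: .*
.*
**

Derivation:
Start:
***
..*
After rotation 1 (CCW):
**
*.
*.
After rotation 2 (CCW):
*..
***
After rotation 3 (CCW):
.*
.*
**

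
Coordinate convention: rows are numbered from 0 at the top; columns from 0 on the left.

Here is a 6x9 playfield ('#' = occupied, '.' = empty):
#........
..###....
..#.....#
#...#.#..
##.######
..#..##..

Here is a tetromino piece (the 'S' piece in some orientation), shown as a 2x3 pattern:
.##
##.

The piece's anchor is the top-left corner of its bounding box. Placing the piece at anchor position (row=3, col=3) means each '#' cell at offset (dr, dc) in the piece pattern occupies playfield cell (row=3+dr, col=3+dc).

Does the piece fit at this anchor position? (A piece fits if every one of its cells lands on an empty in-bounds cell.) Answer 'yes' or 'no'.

Answer: no

Derivation:
Check each piece cell at anchor (3, 3):
  offset (0,1) -> (3,4): occupied ('#') -> FAIL
  offset (0,2) -> (3,5): empty -> OK
  offset (1,0) -> (4,3): occupied ('#') -> FAIL
  offset (1,1) -> (4,4): occupied ('#') -> FAIL
All cells valid: no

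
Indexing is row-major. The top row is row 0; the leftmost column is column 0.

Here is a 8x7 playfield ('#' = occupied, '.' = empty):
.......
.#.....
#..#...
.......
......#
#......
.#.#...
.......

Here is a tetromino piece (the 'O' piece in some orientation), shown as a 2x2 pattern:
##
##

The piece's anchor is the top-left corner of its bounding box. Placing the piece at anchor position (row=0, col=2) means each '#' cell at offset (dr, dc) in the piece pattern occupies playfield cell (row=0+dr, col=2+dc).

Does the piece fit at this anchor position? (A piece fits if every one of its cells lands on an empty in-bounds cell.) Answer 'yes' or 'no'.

Check each piece cell at anchor (0, 2):
  offset (0,0) -> (0,2): empty -> OK
  offset (0,1) -> (0,3): empty -> OK
  offset (1,0) -> (1,2): empty -> OK
  offset (1,1) -> (1,3): empty -> OK
All cells valid: yes

Answer: yes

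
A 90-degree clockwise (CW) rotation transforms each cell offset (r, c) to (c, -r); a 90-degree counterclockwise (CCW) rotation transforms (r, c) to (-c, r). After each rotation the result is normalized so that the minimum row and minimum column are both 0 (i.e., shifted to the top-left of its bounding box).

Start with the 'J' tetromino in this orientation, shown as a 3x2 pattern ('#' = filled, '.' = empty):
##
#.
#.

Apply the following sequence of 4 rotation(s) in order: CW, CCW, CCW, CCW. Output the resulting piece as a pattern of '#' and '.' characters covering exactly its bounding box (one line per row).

Start:
##
#.
#.
After rotation 1 (CW):
###
..#
After rotation 2 (CCW):
##
#.
#.
After rotation 3 (CCW):
#..
###
After rotation 4 (CCW):
.#
.#
##

Answer: .#
.#
##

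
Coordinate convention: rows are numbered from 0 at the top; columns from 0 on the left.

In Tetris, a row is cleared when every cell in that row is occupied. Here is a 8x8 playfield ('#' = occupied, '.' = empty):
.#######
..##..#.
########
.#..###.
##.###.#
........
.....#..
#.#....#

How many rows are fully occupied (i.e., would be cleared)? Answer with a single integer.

Check each row:
  row 0: 1 empty cell -> not full
  row 1: 5 empty cells -> not full
  row 2: 0 empty cells -> FULL (clear)
  row 3: 4 empty cells -> not full
  row 4: 2 empty cells -> not full
  row 5: 8 empty cells -> not full
  row 6: 7 empty cells -> not full
  row 7: 5 empty cells -> not full
Total rows cleared: 1

Answer: 1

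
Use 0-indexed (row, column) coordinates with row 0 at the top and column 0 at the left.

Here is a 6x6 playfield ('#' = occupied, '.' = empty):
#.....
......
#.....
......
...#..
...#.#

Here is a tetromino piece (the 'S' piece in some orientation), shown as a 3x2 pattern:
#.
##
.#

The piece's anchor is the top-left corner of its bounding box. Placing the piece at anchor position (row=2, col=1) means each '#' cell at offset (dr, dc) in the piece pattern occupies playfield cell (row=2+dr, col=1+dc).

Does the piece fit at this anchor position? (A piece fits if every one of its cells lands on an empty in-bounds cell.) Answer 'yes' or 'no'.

Check each piece cell at anchor (2, 1):
  offset (0,0) -> (2,1): empty -> OK
  offset (1,0) -> (3,1): empty -> OK
  offset (1,1) -> (3,2): empty -> OK
  offset (2,1) -> (4,2): empty -> OK
All cells valid: yes

Answer: yes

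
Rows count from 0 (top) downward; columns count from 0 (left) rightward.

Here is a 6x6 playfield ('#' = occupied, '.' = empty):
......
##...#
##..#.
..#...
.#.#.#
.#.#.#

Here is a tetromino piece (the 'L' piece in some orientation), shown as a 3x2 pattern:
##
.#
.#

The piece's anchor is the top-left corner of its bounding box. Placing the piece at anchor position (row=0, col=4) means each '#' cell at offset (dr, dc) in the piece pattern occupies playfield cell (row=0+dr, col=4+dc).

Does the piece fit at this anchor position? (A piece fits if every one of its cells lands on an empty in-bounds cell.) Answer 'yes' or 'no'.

Check each piece cell at anchor (0, 4):
  offset (0,0) -> (0,4): empty -> OK
  offset (0,1) -> (0,5): empty -> OK
  offset (1,1) -> (1,5): occupied ('#') -> FAIL
  offset (2,1) -> (2,5): empty -> OK
All cells valid: no

Answer: no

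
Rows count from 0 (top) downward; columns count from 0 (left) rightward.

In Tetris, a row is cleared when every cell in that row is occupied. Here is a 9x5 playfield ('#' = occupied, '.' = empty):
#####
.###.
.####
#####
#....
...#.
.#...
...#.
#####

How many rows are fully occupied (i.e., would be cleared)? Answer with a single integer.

Check each row:
  row 0: 0 empty cells -> FULL (clear)
  row 1: 2 empty cells -> not full
  row 2: 1 empty cell -> not full
  row 3: 0 empty cells -> FULL (clear)
  row 4: 4 empty cells -> not full
  row 5: 4 empty cells -> not full
  row 6: 4 empty cells -> not full
  row 7: 4 empty cells -> not full
  row 8: 0 empty cells -> FULL (clear)
Total rows cleared: 3

Answer: 3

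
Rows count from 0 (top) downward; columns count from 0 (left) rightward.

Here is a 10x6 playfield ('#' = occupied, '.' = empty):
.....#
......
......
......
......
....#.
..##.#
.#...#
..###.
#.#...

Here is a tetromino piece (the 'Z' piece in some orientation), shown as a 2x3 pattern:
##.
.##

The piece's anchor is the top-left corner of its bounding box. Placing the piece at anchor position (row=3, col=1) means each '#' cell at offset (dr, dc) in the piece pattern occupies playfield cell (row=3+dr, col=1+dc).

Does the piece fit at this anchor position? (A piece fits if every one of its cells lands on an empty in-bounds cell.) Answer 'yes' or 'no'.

Answer: yes

Derivation:
Check each piece cell at anchor (3, 1):
  offset (0,0) -> (3,1): empty -> OK
  offset (0,1) -> (3,2): empty -> OK
  offset (1,1) -> (4,2): empty -> OK
  offset (1,2) -> (4,3): empty -> OK
All cells valid: yes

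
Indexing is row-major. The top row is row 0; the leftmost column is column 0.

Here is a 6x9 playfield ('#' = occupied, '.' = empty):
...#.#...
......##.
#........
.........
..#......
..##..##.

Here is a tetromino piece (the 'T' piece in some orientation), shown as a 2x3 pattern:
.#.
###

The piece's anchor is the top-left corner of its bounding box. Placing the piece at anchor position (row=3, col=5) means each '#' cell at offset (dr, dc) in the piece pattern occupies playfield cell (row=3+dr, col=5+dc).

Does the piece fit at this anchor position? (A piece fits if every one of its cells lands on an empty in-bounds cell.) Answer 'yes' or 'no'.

Check each piece cell at anchor (3, 5):
  offset (0,1) -> (3,6): empty -> OK
  offset (1,0) -> (4,5): empty -> OK
  offset (1,1) -> (4,6): empty -> OK
  offset (1,2) -> (4,7): empty -> OK
All cells valid: yes

Answer: yes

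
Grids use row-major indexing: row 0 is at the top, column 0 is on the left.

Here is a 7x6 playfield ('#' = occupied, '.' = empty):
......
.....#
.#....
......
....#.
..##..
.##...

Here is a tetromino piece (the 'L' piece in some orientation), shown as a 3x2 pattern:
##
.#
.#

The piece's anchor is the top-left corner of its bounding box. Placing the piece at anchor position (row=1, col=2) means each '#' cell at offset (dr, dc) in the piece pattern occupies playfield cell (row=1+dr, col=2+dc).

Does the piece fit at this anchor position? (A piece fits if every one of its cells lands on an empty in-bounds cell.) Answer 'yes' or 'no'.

Check each piece cell at anchor (1, 2):
  offset (0,0) -> (1,2): empty -> OK
  offset (0,1) -> (1,3): empty -> OK
  offset (1,1) -> (2,3): empty -> OK
  offset (2,1) -> (3,3): empty -> OK
All cells valid: yes

Answer: yes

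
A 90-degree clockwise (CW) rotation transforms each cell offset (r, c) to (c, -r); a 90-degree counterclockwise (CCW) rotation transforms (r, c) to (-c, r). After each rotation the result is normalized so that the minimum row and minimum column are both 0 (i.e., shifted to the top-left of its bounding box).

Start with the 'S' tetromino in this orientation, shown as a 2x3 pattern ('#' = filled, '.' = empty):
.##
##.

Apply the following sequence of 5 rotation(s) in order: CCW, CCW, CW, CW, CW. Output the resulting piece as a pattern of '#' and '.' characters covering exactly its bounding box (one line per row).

Start:
.##
##.
After rotation 1 (CCW):
#.
##
.#
After rotation 2 (CCW):
.##
##.
After rotation 3 (CW):
#.
##
.#
After rotation 4 (CW):
.##
##.
After rotation 5 (CW):
#.
##
.#

Answer: #.
##
.#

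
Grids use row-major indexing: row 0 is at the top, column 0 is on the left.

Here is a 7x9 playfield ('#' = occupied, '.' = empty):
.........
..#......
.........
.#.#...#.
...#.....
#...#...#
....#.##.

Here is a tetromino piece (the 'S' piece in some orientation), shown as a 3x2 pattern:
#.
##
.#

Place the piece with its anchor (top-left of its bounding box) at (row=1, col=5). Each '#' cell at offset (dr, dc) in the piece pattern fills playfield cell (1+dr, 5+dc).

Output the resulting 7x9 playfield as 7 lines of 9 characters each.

Answer: .........
..#..#...
.....##..
.#.#..##.
...#.....
#...#...#
....#.##.

Derivation:
Fill (1+0,5+0) = (1,5)
Fill (1+1,5+0) = (2,5)
Fill (1+1,5+1) = (2,6)
Fill (1+2,5+1) = (3,6)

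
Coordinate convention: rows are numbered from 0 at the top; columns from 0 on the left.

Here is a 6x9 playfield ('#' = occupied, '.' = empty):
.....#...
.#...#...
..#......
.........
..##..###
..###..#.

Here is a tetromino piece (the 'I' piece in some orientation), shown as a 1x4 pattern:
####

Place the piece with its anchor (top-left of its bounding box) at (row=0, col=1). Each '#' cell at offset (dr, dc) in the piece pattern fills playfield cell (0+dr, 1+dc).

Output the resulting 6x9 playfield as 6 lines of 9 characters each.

Fill (0+0,1+0) = (0,1)
Fill (0+0,1+1) = (0,2)
Fill (0+0,1+2) = (0,3)
Fill (0+0,1+3) = (0,4)

Answer: .#####...
.#...#...
..#......
.........
..##..###
..###..#.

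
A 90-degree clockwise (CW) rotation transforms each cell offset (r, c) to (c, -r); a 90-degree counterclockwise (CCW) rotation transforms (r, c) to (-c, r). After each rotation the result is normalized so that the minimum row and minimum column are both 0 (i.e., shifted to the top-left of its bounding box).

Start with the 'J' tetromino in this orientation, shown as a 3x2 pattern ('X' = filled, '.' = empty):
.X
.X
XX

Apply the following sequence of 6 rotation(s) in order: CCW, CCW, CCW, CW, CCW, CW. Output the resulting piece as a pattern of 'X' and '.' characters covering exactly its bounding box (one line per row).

Start:
.X
.X
XX
After rotation 1 (CCW):
XXX
..X
After rotation 2 (CCW):
XX
X.
X.
After rotation 3 (CCW):
X..
XXX
After rotation 4 (CW):
XX
X.
X.
After rotation 5 (CCW):
X..
XXX
After rotation 6 (CW):
XX
X.
X.

Answer: XX
X.
X.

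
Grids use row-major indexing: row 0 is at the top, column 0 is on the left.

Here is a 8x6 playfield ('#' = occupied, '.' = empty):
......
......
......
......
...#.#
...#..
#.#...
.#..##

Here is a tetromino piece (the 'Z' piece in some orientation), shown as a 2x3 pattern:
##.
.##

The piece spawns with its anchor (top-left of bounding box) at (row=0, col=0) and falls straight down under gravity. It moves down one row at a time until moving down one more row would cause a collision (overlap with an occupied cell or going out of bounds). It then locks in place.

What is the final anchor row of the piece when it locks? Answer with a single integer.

Answer: 4

Derivation:
Spawn at (row=0, col=0). Try each row:
  row 0: fits
  row 1: fits
  row 2: fits
  row 3: fits
  row 4: fits
  row 5: blocked -> lock at row 4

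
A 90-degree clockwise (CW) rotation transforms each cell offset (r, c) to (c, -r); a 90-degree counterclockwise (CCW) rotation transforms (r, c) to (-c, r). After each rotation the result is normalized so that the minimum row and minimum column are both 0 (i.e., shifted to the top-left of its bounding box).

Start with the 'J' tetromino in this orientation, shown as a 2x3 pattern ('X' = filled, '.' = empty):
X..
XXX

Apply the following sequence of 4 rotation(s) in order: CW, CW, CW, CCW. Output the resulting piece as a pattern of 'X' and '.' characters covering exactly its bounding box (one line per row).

Answer: XXX
..X

Derivation:
Start:
X..
XXX
After rotation 1 (CW):
XX
X.
X.
After rotation 2 (CW):
XXX
..X
After rotation 3 (CW):
.X
.X
XX
After rotation 4 (CCW):
XXX
..X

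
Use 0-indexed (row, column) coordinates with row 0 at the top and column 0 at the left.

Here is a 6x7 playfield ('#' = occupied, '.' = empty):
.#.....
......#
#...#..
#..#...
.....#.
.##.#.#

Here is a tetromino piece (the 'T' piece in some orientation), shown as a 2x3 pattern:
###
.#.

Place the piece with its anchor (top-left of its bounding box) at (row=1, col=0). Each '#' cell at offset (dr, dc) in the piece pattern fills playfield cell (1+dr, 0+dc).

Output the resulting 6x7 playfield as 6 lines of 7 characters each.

Fill (1+0,0+0) = (1,0)
Fill (1+0,0+1) = (1,1)
Fill (1+0,0+2) = (1,2)
Fill (1+1,0+1) = (2,1)

Answer: .#.....
###...#
##..#..
#..#...
.....#.
.##.#.#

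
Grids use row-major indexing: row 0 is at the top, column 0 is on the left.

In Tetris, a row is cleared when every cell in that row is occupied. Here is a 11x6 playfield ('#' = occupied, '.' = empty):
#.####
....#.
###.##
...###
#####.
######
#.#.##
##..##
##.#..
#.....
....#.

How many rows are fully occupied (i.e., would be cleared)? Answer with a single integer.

Answer: 1

Derivation:
Check each row:
  row 0: 1 empty cell -> not full
  row 1: 5 empty cells -> not full
  row 2: 1 empty cell -> not full
  row 3: 3 empty cells -> not full
  row 4: 1 empty cell -> not full
  row 5: 0 empty cells -> FULL (clear)
  row 6: 2 empty cells -> not full
  row 7: 2 empty cells -> not full
  row 8: 3 empty cells -> not full
  row 9: 5 empty cells -> not full
  row 10: 5 empty cells -> not full
Total rows cleared: 1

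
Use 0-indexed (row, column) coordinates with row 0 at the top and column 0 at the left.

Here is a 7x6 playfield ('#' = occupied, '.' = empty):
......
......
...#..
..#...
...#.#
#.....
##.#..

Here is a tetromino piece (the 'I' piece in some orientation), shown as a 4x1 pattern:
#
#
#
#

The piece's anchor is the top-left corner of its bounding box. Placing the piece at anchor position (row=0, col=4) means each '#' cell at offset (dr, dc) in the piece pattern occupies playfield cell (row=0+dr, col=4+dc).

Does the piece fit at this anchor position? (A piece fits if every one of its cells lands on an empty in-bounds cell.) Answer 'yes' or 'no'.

Check each piece cell at anchor (0, 4):
  offset (0,0) -> (0,4): empty -> OK
  offset (1,0) -> (1,4): empty -> OK
  offset (2,0) -> (2,4): empty -> OK
  offset (3,0) -> (3,4): empty -> OK
All cells valid: yes

Answer: yes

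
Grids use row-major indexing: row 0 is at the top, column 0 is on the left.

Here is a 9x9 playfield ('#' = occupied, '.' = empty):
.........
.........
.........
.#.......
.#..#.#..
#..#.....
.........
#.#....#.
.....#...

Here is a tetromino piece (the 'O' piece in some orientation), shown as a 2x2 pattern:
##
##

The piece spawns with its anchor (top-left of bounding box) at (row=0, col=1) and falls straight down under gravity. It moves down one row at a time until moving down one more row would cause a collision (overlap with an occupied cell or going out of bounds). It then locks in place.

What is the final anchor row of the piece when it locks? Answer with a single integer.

Spawn at (row=0, col=1). Try each row:
  row 0: fits
  row 1: fits
  row 2: blocked -> lock at row 1

Answer: 1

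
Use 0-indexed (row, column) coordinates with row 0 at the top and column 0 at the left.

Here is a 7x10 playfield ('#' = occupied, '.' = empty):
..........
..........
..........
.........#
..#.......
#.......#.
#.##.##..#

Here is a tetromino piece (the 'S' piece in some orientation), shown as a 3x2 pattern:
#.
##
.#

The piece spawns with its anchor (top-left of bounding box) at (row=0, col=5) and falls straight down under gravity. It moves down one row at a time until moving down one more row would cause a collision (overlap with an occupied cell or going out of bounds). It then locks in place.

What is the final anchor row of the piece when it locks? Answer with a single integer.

Spawn at (row=0, col=5). Try each row:
  row 0: fits
  row 1: fits
  row 2: fits
  row 3: fits
  row 4: blocked -> lock at row 3

Answer: 3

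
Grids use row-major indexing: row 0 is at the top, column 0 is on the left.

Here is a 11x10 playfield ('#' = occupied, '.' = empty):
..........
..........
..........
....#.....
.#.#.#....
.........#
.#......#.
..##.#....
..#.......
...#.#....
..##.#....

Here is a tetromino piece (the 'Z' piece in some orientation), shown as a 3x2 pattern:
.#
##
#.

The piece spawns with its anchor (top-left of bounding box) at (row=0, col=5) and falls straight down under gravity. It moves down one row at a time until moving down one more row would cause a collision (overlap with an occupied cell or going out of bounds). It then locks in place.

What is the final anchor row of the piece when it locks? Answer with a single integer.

Spawn at (row=0, col=5). Try each row:
  row 0: fits
  row 1: fits
  row 2: blocked -> lock at row 1

Answer: 1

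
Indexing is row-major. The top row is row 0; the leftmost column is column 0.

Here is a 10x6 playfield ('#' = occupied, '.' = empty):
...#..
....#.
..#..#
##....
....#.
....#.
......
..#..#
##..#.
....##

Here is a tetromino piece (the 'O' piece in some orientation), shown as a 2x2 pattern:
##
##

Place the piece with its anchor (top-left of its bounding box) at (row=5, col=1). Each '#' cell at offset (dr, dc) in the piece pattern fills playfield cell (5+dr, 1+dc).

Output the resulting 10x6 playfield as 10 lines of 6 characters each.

Fill (5+0,1+0) = (5,1)
Fill (5+0,1+1) = (5,2)
Fill (5+1,1+0) = (6,1)
Fill (5+1,1+1) = (6,2)

Answer: ...#..
....#.
..#..#
##....
....#.
.##.#.
.##...
..#..#
##..#.
....##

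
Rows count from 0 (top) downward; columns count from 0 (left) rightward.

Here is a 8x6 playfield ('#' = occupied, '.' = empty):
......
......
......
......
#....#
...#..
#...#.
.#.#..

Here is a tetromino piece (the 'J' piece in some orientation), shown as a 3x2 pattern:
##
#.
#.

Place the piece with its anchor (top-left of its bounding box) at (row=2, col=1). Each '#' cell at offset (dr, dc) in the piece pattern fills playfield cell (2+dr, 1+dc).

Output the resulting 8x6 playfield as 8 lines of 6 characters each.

Answer: ......
......
.##...
.#....
##...#
...#..
#...#.
.#.#..

Derivation:
Fill (2+0,1+0) = (2,1)
Fill (2+0,1+1) = (2,2)
Fill (2+1,1+0) = (3,1)
Fill (2+2,1+0) = (4,1)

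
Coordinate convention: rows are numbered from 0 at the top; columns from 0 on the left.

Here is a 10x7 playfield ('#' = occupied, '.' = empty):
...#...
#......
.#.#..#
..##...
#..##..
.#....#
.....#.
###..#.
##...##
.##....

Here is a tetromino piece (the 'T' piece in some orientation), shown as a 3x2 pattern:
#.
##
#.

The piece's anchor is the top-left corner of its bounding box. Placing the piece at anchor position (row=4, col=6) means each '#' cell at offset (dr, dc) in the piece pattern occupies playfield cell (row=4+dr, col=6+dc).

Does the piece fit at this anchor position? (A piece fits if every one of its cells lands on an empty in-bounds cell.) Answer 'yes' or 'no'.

Answer: no

Derivation:
Check each piece cell at anchor (4, 6):
  offset (0,0) -> (4,6): empty -> OK
  offset (1,0) -> (5,6): occupied ('#') -> FAIL
  offset (1,1) -> (5,7): out of bounds -> FAIL
  offset (2,0) -> (6,6): empty -> OK
All cells valid: no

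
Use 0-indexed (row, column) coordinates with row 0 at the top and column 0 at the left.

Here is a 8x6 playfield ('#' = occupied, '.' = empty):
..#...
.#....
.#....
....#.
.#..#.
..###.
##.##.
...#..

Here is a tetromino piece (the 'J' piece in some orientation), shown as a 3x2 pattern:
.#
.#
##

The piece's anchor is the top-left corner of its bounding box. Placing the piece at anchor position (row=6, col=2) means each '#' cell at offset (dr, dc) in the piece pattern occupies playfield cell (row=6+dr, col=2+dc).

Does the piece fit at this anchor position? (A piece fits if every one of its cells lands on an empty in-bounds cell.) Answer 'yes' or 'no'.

Check each piece cell at anchor (6, 2):
  offset (0,1) -> (6,3): occupied ('#') -> FAIL
  offset (1,1) -> (7,3): occupied ('#') -> FAIL
  offset (2,0) -> (8,2): out of bounds -> FAIL
  offset (2,1) -> (8,3): out of bounds -> FAIL
All cells valid: no

Answer: no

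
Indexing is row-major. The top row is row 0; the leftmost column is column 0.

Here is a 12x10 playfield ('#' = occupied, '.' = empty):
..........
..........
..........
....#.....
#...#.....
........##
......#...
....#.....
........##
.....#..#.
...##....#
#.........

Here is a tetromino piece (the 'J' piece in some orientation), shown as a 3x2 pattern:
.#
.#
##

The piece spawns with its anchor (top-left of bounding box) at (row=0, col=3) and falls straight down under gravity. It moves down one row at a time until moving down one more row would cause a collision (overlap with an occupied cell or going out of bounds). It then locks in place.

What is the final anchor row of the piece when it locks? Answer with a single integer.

Spawn at (row=0, col=3). Try each row:
  row 0: fits
  row 1: blocked -> lock at row 0

Answer: 0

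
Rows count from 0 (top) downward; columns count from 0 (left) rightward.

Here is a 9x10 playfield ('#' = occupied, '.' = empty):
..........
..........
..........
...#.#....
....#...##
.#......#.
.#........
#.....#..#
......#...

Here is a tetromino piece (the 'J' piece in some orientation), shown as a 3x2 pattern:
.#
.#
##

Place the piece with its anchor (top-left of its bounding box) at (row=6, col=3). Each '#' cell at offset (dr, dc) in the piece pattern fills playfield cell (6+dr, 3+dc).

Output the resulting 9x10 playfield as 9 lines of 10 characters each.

Fill (6+0,3+1) = (6,4)
Fill (6+1,3+1) = (7,4)
Fill (6+2,3+0) = (8,3)
Fill (6+2,3+1) = (8,4)

Answer: ..........
..........
..........
...#.#....
....#...##
.#......#.
.#..#.....
#...#.#..#
...##.#...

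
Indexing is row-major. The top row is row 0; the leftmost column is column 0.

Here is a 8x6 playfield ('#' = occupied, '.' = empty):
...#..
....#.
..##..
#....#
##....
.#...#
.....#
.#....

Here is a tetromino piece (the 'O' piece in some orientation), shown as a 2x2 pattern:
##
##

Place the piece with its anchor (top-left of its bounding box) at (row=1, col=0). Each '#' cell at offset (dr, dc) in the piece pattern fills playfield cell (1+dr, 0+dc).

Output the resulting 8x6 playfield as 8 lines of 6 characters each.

Fill (1+0,0+0) = (1,0)
Fill (1+0,0+1) = (1,1)
Fill (1+1,0+0) = (2,0)
Fill (1+1,0+1) = (2,1)

Answer: ...#..
##..#.
####..
#....#
##....
.#...#
.....#
.#....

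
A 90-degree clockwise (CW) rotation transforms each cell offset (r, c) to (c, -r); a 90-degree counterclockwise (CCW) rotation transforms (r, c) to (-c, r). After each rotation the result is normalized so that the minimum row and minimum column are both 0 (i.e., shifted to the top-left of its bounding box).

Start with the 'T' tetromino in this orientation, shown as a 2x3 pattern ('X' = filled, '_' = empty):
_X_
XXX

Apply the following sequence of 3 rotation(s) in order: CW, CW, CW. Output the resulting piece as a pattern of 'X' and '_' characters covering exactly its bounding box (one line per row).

Answer: _X
XX
_X

Derivation:
Start:
_X_
XXX
After rotation 1 (CW):
X_
XX
X_
After rotation 2 (CW):
XXX
_X_
After rotation 3 (CW):
_X
XX
_X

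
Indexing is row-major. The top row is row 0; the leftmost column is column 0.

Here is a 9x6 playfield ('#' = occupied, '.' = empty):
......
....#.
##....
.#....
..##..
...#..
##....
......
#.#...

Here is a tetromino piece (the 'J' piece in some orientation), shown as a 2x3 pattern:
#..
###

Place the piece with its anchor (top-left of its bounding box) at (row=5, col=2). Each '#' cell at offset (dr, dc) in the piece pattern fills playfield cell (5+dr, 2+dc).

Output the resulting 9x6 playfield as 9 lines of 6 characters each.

Answer: ......
....#.
##....
.#....
..##..
..##..
#####.
......
#.#...

Derivation:
Fill (5+0,2+0) = (5,2)
Fill (5+1,2+0) = (6,2)
Fill (5+1,2+1) = (6,3)
Fill (5+1,2+2) = (6,4)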